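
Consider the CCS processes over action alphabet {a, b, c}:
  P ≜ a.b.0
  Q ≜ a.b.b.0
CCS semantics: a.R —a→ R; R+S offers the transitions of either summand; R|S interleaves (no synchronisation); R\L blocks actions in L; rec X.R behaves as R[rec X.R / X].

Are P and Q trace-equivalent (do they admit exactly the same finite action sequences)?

LTS(P): 3 reachable states
  p0 = a.b.0 ⊢ ··a··> p1
  p1 = b.0 ⊢ ··b··> p2
  p2 = 0 ⊢ ·
LTS(Q): 4 reachable states
  q0 = a.b.b.0 ⊢ ··a··> q1
  q1 = b.b.0 ⊢ ··b··> q2
  q2 = b.0 ⊢ ··b··> q3
  q3 = 0 ⊢ ·
Run σ = ⟨abb⟩ on Q: start {q0}
  after a @ step 1: {q1}
  after b @ step 2: {q2}
  after b @ step 3: {q3}
  Q completes σ.
Run σ = ⟨abb⟩ on P: start {p0}
  after a @ step 1: {p1}
  after b @ step 2: {p2}
  after b @ step 3: ∅ (P stuck)

trace-distinct — witness ⟨abb⟩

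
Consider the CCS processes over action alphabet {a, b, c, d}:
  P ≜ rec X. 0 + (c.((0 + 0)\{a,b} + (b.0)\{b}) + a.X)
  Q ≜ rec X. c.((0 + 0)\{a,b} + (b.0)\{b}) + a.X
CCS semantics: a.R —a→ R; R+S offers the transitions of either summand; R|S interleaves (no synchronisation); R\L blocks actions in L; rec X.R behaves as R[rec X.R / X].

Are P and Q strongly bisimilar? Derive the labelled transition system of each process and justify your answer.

bisimilar

P's transition system — 2 states:
  s0 = rec X. 0 + (c.((0 + 0)\{a,b} + (b.0)\{b}) + a.X) ⊢ ··a··> s0, ··c··> s1
  s1 = (0 + 0)\{a,b} + (b.0)\{b} ⊢ stopped
Q's transition system — 2 states:
  t0 = rec X. c.((0 + 0)\{a,b} + (b.0)\{b}) + a.X ⊢ ··a··> t0, ··c··> t1
  t1 = (0 + 0)\{a,b} + (b.0)\{b} ⊢ stopped
Partition-refinement fixed point:
  B0 = {s0, t0}
  B1 = {s1, t1}
s0 ∈ B0, t0 ∈ B0 → same block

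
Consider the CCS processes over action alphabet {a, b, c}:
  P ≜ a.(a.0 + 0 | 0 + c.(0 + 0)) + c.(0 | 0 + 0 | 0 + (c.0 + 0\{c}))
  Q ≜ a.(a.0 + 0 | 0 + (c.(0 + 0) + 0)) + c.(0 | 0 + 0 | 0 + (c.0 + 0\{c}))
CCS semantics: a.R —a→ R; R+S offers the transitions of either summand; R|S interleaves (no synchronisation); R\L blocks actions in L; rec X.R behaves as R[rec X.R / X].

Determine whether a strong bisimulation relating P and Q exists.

YES

P's transition system — 5 states:
  p0 = a.(a.0 + 0 | 0 + c.(0 + 0)) + c.(0 | 0 + 0 | 0 + (c.0 + 0\{c})) ⊢ --a--▸ p1, --c--▸ p2
  p1 = a.0 + 0 | 0 + c.(0 + 0) ⊢ --a--▸ p3, --c--▸ p4
  p2 = 0 | 0 + 0 | 0 + (c.0 + 0\{c}) ⊢ --c--▸ p3
  p3 = 0 ⊢ stopped
  p4 = 0 + 0 ⊢ stopped
Q's transition system — 5 states:
  q0 = a.(a.0 + 0 | 0 + (c.(0 + 0) + 0)) + c.(0 | 0 + 0 | 0 + (c.0 + 0\{c})) ⊢ --a--▸ q1, --c--▸ q2
  q1 = a.0 + 0 | 0 + (c.(0 + 0) + 0) ⊢ --a--▸ q3, --c--▸ q4
  q2 = 0 | 0 + 0 | 0 + (c.0 + 0\{c}) ⊢ --c--▸ q3
  q3 = 0 ⊢ stopped
  q4 = 0 + 0 ⊢ stopped
Bisimilarity quotient blocks:
  B0 = {p0, q0}
  B1 = {p2, q2}
  B2 = {p3, p4, q3, q4}
  B3 = {p1, q1}
p0 ∈ B0, q0 ∈ B0 → same block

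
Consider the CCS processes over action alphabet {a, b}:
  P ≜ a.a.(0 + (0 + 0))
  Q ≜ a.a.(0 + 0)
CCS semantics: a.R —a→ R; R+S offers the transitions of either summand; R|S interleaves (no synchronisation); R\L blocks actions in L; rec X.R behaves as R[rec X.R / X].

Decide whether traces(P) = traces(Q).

YES

LTS(P): 3 reachable states
  u0 = a.a.(0 + (0 + 0)) → =a=> u1
  u1 = a.(0 + (0 + 0)) → =a=> u2
  u2 = 0 + (0 + 0) → ∅
LTS(Q): 3 reachable states
  v0 = a.a.(0 + 0) → =a=> v1
  v1 = a.(0 + 0) → =a=> v2
  v2 = 0 + 0 → ∅
Partition-refinement fixed point:
  B0 = {u0, v0}
  B1 = {u1, v1}
  B2 = {u2, v2}
u0 ∈ B0, v0 ∈ B0 → same block
Bisimilar ⇒ trace-equivalent.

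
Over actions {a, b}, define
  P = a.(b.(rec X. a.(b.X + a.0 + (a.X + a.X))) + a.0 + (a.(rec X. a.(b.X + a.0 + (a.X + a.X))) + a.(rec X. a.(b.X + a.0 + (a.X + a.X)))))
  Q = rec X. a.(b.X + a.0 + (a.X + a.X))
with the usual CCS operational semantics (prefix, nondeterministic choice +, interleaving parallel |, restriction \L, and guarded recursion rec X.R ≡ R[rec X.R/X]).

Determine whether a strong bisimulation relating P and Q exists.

P's transition system — 4 states:
  p0 = a.(b.(rec X. a.(b.X + a.0 + (a.X + a.X))) + a.0 + (a.(rec X. a.(b.X + a.0 + (a.X + a.X))) + a.(rec X. a.(b.X + a.0 + (a.X + a.X))))) ⊢ --a--▸ p1
  p1 = b.(rec X. a.(b.X + a.0 + (a.X + a.X))) + a.0 + (a.(rec X. a.(b.X + a.0 + (a.X + a.X))) + a.(rec X. a.(b.X + a.0 + (a.X + a.X)))) ⊢ --a--▸ p2, --a--▸ p3, --b--▸ p3
  p2 = 0 ⊢ deadlocked
  p3 = rec X. a.(b.X + a.0 + (a.X + a.X)) ⊢ --a--▸ p1
Q's transition system — 3 states:
  q0 = rec X. a.(b.X + a.0 + (a.X + a.X)) ⊢ --a--▸ q1
  q1 = b.(rec X. a.(b.X + a.0 + (a.X + a.X))) + a.0 + (a.(rec X. a.(b.X + a.0 + (a.X + a.X))) + a.(rec X. a.(b.X + a.0 + (a.X + a.X)))) ⊢ --a--▸ q0, --a--▸ q2, --b--▸ q0
  q2 = 0 ⊢ deadlocked
Coarsest stable partition (strong bisimilarity classes):
  B0 = {p0, p3, q0}
  B1 = {p1, q1}
  B2 = {p2, q2}
p0 ∈ B0, q0 ∈ B0 → same block

YES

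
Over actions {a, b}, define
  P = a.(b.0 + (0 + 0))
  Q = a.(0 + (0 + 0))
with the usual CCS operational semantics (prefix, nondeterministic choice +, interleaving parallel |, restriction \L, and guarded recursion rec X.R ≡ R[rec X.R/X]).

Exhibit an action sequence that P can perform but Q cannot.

ab

P's transition system — 3 states:
  p0 = a.(b.0 + (0 + 0)) has moves --a--▸ p1
  p1 = b.0 + (0 + 0) has moves --b--▸ p2
  p2 = 0 has moves ·
Q's transition system — 2 states:
  q0 = a.(0 + (0 + 0)) has moves --a--▸ q1
  q1 = 0 + (0 + 0) has moves ·
Trace ⟨ab⟩ through P, begin at {p0}:
  step 1 (a): {p1}
  step 2 (b): {p2}
  — P admits the full trace.
Trace ⟨ab⟩ through Q, begin at {q0}:
  step 1 (a): {q1}
  step 2 (b): ∅  — Q cannot continue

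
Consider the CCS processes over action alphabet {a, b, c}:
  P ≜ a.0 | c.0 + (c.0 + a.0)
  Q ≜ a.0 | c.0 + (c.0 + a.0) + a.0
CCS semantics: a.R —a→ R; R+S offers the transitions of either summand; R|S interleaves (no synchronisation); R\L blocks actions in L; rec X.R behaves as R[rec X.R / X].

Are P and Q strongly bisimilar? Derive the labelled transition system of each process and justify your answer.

LTS(P): 5 reachable states
  p0 = a.0 | c.0 + (c.0 + a.0) has moves =a=> p1, =a=> p2, =c=> p1, =c=> p3
  p1 = 0 has moves ·
  p2 = 0 | c.0 has moves =c=> p4
  p3 = a.0 | 0 has moves =a=> p4
  p4 = 0 | 0 has moves ·
LTS(Q): 5 reachable states
  q0 = a.0 | c.0 + (c.0 + a.0) + a.0 has moves =a=> q1, =a=> q2, =c=> q1, =c=> q3
  q1 = 0 has moves ·
  q2 = 0 | c.0 has moves =c=> q4
  q3 = a.0 | 0 has moves =a=> q4
  q4 = 0 | 0 has moves ·
Partition-refinement fixed point:
  B0 = {p0, q0}
  B1 = {p1, p4, q1, q4}
  B2 = {p3, q3}
  B3 = {p2, q2}
p0 ∈ B0, q0 ∈ B0 → same block

P ~ Q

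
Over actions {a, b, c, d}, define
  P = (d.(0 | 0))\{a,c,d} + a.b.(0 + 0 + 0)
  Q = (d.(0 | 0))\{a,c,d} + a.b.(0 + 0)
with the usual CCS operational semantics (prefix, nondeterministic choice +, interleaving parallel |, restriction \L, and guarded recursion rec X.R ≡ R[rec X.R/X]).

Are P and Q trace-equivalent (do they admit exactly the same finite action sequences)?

trace-equivalent

Reachable graph of P (3 states):
  s0 = (d.(0 | 0))\{a,c,d} + a.b.(0 + 0 + 0) → -a-> s1
  s1 = b.(0 + 0 + 0) → -b-> s2
  s2 = 0 + 0 + 0 → stopped
Reachable graph of Q (3 states):
  t0 = (d.(0 | 0))\{a,c,d} + a.b.(0 + 0) → -a-> t1
  t1 = b.(0 + 0) → -b-> t2
  t2 = 0 + 0 → stopped
Partition-refinement fixed point:
  B0 = {s0, t0}
  B1 = {s1, t1}
  B2 = {s2, t2}
s0 ∈ B0, t0 ∈ B0 → same block
Bisimilar ⇒ trace-equivalent.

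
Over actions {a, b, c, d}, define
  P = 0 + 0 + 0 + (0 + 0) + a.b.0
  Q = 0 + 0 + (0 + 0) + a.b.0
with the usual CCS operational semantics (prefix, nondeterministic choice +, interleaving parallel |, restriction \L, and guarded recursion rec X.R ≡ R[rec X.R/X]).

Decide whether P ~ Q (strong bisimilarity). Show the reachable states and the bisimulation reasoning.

LTS(P): 3 reachable states
  m0 = 0 + 0 + 0 + (0 + 0) + a.b.0 has moves -a-> m1
  m1 = b.0 has moves -b-> m2
  m2 = 0 has moves stopped
LTS(Q): 3 reachable states
  n0 = 0 + 0 + (0 + 0) + a.b.0 has moves -a-> n1
  n1 = b.0 has moves -b-> n2
  n2 = 0 has moves stopped
Partition-refinement fixed point:
  B0 = {m0, n0}
  B1 = {m1, n1}
  B2 = {m2, n2}
m0 ∈ B0, n0 ∈ B0 → same block

bisimilar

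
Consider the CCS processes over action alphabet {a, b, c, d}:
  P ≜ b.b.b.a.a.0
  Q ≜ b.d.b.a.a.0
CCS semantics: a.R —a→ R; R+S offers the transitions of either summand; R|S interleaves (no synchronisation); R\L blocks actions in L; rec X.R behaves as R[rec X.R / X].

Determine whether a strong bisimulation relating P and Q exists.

Reachable graph of P (6 states):
  m0 = b.b.b.a.a.0 has moves -b-> m1
  m1 = b.b.a.a.0 has moves -b-> m2
  m2 = b.a.a.0 has moves -b-> m3
  m3 = a.a.0 has moves -a-> m4
  m4 = a.0 has moves -a-> m5
  m5 = 0 has moves deadlocked
Reachable graph of Q (6 states):
  n0 = b.d.b.a.a.0 has moves -b-> n1
  n1 = d.b.a.a.0 has moves -d-> n2
  n2 = b.a.a.0 has moves -b-> n3
  n3 = a.a.0 has moves -a-> n4
  n4 = a.0 has moves -a-> n5
  n5 = 0 has moves deadlocked
Coarsest stable partition (strong bisimilarity classes):
  B0 = {m0}
  B1 = {m1}
  B2 = {m2, n2}
  B3 = {m3, n3}
  B4 = {m4, n4}
  B5 = {m5, n5}
  B6 = {n0}
  B7 = {n1}
m0 ∈ B0, n0 ∈ B6 → different blocks

NO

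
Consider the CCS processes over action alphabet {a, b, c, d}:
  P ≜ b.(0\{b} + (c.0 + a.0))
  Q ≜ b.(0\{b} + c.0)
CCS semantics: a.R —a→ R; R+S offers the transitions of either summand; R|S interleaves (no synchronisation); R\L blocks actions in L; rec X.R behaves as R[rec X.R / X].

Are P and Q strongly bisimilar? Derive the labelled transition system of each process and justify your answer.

P's transition system — 3 states:
  p0 = b.(0\{b} + (c.0 + a.0)) has moves —b→ p1
  p1 = 0\{b} + (c.0 + a.0) has moves —a→ p2, —c→ p2
  p2 = 0 has moves ∅
Q's transition system — 3 states:
  q0 = b.(0\{b} + c.0) has moves —b→ q1
  q1 = 0\{b} + c.0 has moves —c→ q2
  q2 = 0 has moves ∅
Partition-refinement fixed point:
  B0 = {p0}
  B1 = {p1}
  B2 = {p2, q2}
  B3 = {q0}
  B4 = {q1}
p0 ∈ B0, q0 ∈ B3 → different blocks

P ≁ Q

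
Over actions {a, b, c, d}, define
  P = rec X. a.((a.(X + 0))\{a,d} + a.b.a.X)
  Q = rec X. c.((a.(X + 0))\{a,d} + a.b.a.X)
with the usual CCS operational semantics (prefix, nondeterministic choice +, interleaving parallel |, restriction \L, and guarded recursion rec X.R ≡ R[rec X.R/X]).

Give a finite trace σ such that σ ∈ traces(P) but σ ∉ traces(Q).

Reachable graph of P (4 states):
  m0 = rec X. a.((a.(X + 0))\{a,d} + a.b.a.X) :: --a--▸ m1
  m1 = (a.((rec X. a.((a.(X + 0))\{a,d} + a.b.a.X)) + 0))\{a,d} + a.b.a.(rec X. a.((a.(X + 0))\{a,d} + a.b.a.X)) :: --a--▸ m2
  m2 = b.a.(rec X. a.((a.(X + 0))\{a,d} + a.b.a.X)) :: --b--▸ m3
  m3 = a.(rec X. a.((a.(X + 0))\{a,d} + a.b.a.X)) :: --a--▸ m0
Reachable graph of Q (4 states):
  n0 = rec X. c.((a.(X + 0))\{a,d} + a.b.a.X) :: --c--▸ n1
  n1 = (a.((rec X. c.((a.(X + 0))\{a,d} + a.b.a.X)) + 0))\{a,d} + a.b.a.(rec X. c.((a.(X + 0))\{a,d} + a.b.a.X)) :: --a--▸ n2
  n2 = b.a.(rec X. c.((a.(X + 0))\{a,d} + a.b.a.X)) :: --b--▸ n3
  n3 = a.(rec X. c.((a.(X + 0))\{a,d} + a.b.a.X)) :: --a--▸ n0
Executing a from P (initial set {m0}):
  [1] a ⇒ {m1}
  — P admits the full trace.
Executing a from Q (initial set {n0}):
  [1] a ⇒ ∅ (Q stuck)

a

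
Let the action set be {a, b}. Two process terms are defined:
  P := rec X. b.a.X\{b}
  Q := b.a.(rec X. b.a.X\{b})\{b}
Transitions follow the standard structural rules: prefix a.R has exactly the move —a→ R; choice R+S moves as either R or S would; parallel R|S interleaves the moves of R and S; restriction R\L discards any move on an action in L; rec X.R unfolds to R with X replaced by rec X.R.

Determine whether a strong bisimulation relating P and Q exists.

P's transition system — 3 states:
  s0 = rec X. b.a.X\{b} → --b--▸ s1
  s1 = a.(rec X. b.a.X\{b})\{b} → --a--▸ s2
  s2 = (rec X. b.a.X\{b})\{b} → ∅
Q's transition system — 3 states:
  t0 = b.a.(rec X. b.a.X\{b})\{b} → --b--▸ t1
  t1 = a.(rec X. b.a.X\{b})\{b} → --a--▸ t2
  t2 = (rec X. b.a.X\{b})\{b} → ∅
Partition-refinement fixed point:
  B0 = {s0, t0}
  B1 = {s1, t1}
  B2 = {s2, t2}
s0 ∈ B0, t0 ∈ B0 → same block

YES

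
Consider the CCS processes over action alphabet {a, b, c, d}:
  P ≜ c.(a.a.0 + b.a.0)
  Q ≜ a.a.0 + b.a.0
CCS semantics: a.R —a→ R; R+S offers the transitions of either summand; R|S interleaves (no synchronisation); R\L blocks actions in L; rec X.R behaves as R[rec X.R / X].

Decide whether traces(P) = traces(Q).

LTS(P): 4 reachable states
  m0 = c.(a.a.0 + b.a.0) | ··c··> m1
  m1 = a.a.0 + b.a.0 | ··a··> m2, ··b··> m2
  m2 = a.0 | ··a··> m3
  m3 = 0 | ·
LTS(Q): 3 reachable states
  n0 = a.a.0 + b.a.0 | ··a··> n1, ··b··> n1
  n1 = a.0 | ··a··> n2
  n2 = 0 | ·
Trace ⟨c⟩ through P, begin at {m0}:
  after c @ step 1: {m1}
  P completes σ.
Trace ⟨c⟩ through Q, begin at {n0}:
  after c @ step 1: ∅  — Q cannot continue

traces(P) ≠ traces(Q) — witness ⟨c⟩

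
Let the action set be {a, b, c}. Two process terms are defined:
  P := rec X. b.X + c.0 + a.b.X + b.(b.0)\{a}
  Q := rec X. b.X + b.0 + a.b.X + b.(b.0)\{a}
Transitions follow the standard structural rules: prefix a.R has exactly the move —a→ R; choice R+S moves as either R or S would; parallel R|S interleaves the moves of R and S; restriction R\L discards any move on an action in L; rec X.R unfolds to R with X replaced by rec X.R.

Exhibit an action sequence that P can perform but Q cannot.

LTS(P): 5 reachable states
  m0 = rec X. b.X + c.0 + a.b.X + b.(b.0)\{a} → ··a··> m1, ··b··> m0, ··b··> m2, ··c··> m3
  m1 = b.(rec X. b.X + c.0 + a.b.X + b.(b.0)\{a}) → ··b··> m0
  m2 = (b.0)\{a} → ··b··> m4
  m3 = 0 → ·
  m4 = 0\{a} → ·
LTS(Q): 5 reachable states
  n0 = rec X. b.X + b.0 + a.b.X + b.(b.0)\{a} → ··a··> n1, ··b··> n0, ··b··> n2, ··b··> n3
  n1 = b.(rec X. b.X + b.0 + a.b.X + b.(b.0)\{a}) → ··b··> n0
  n2 = (b.0)\{a} → ··b··> n4
  n3 = 0 → ·
  n4 = 0\{a} → ·
Trace ⟨c⟩ through P, begin at {m0}:
  after c @ step 1: {m3}
  ✓ P
Trace ⟨c⟩ through Q, begin at {n0}:
  after c @ step 1: ∅ (Q stuck)

c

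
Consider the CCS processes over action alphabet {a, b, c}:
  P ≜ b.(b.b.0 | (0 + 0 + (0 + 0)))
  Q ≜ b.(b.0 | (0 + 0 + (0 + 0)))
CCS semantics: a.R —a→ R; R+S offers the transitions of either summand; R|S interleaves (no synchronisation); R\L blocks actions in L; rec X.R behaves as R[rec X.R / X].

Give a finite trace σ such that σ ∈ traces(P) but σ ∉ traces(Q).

P's transition system — 4 states:
  s0 = b.(b.b.0 | (0 + 0 + (0 + 0))) ⊢ =b=> s1
  s1 = b.b.0 | (0 + 0 + (0 + 0)) ⊢ =b=> s2
  s2 = b.0 | (0 + 0 + (0 + 0)) ⊢ =b=> s3
  s3 = 0 | (0 + 0 + (0 + 0)) ⊢ ·
Q's transition system — 3 states:
  t0 = b.(b.0 | (0 + 0 + (0 + 0))) ⊢ =b=> t1
  t1 = b.0 | (0 + 0 + (0 + 0)) ⊢ =b=> t2
  t2 = 0 | (0 + 0 + (0 + 0)) ⊢ ·
Trace ⟨bbb⟩ through P, begin at {s0}:
  after b @ step 1: {s1}
  after b @ step 2: {s2}
  after b @ step 3: {s3}
  P completes σ.
Trace ⟨bbb⟩ through Q, begin at {t0}:
  after b @ step 1: {t1}
  after b @ step 2: {t2}
  after b @ step 3: ∅ (Q stuck)

bbb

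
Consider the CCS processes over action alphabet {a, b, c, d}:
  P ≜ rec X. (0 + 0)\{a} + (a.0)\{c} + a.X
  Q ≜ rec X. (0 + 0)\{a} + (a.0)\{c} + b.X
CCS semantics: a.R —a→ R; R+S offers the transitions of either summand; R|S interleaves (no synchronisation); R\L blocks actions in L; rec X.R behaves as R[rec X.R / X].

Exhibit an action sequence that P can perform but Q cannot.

aa

Reachable graph of P (2 states):
  p0 = rec X. (0 + 0)\{a} + (a.0)\{c} + a.X | --a--▸ p0, --a--▸ p1
  p1 = 0\{c} | (no moves)
Reachable graph of Q (2 states):
  q0 = rec X. (0 + 0)\{a} + (a.0)\{c} + b.X | --a--▸ q1, --b--▸ q0
  q1 = 0\{c} | (no moves)
Executing aa from P (initial set {p0}):
  step 1 (a): {p0, p1}
  step 2 (a): {p0, p1}
  — P admits the full trace.
Executing aa from Q (initial set {q0}):
  step 1 (a): {q1}
  step 2 (a): ∅  — Q cannot continue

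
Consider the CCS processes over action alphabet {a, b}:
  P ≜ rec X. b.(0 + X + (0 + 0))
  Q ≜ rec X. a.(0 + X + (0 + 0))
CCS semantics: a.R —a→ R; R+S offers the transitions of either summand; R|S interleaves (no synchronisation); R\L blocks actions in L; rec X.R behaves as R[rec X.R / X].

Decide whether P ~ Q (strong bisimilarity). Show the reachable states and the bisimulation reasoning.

P's transition system — 2 states:
  m0 = rec X. b.(0 + X + (0 + 0)) has moves =b=> m1
  m1 = 0 + (rec X. b.(0 + X + (0 + 0))) + (0 + 0) has moves =b=> m1
Q's transition system — 2 states:
  n0 = rec X. a.(0 + X + (0 + 0)) has moves =a=> n1
  n1 = 0 + (rec X. a.(0 + X + (0 + 0))) + (0 + 0) has moves =a=> n1
Bisimilarity quotient blocks:
  B0 = {m0, m1}
  B1 = {n0, n1}
m0 ∈ B0, n0 ∈ B1 → different blocks

P ≁ Q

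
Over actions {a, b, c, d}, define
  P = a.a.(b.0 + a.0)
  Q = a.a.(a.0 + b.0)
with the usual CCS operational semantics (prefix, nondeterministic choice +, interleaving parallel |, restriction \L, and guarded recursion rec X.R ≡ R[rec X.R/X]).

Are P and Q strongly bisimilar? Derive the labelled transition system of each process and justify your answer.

Reachable graph of P (4 states):
  s0 = a.a.(b.0 + a.0) ⊢ —a→ s1
  s1 = a.(b.0 + a.0) ⊢ —a→ s2
  s2 = b.0 + a.0 ⊢ —a→ s3, —b→ s3
  s3 = 0 ⊢ ∅
Reachable graph of Q (4 states):
  t0 = a.a.(a.0 + b.0) ⊢ —a→ t1
  t1 = a.(a.0 + b.0) ⊢ —a→ t2
  t2 = a.0 + b.0 ⊢ —a→ t3, —b→ t3
  t3 = 0 ⊢ ∅
Partition-refinement fixed point:
  B0 = {s0, t0}
  B1 = {s1, t1}
  B2 = {s2, t2}
  B3 = {s3, t3}
s0 ∈ B0, t0 ∈ B0 → same block

bisimilar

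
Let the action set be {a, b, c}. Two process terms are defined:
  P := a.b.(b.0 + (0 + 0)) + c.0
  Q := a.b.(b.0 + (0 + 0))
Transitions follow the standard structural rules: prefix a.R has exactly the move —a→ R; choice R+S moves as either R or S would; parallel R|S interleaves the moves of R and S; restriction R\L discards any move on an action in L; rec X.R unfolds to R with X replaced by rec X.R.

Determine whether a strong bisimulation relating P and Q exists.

not bisimilar

P's transition system — 4 states:
  s0 = a.b.(b.0 + (0 + 0)) + c.0 ⊢ --a--▸ s1, --c--▸ s2
  s1 = b.(b.0 + (0 + 0)) ⊢ --b--▸ s3
  s2 = 0 ⊢ ·
  s3 = b.0 + (0 + 0) ⊢ --b--▸ s2
Q's transition system — 4 states:
  t0 = a.b.(b.0 + (0 + 0)) ⊢ --a--▸ t1
  t1 = b.(b.0 + (0 + 0)) ⊢ --b--▸ t2
  t2 = b.0 + (0 + 0) ⊢ --b--▸ t3
  t3 = 0 ⊢ ·
Partition-refinement fixed point:
  B0 = {s0}
  B1 = {s1, t1}
  B2 = {s3, t2}
  B3 = {s2, t3}
  B4 = {t0}
s0 ∈ B0, t0 ∈ B4 → different blocks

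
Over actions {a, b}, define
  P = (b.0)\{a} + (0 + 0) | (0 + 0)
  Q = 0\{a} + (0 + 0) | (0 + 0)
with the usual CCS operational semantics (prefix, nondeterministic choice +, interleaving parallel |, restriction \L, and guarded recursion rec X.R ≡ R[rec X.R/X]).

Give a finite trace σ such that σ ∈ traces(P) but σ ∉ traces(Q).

b

LTS(P): 2 reachable states
  p0 = (b.0)\{a} + (0 + 0) | (0 + 0) | =b=> p1
  p1 = 0\{a} | (no moves)
LTS(Q): 1 reachable states
  q0 = 0\{a} + (0 + 0) | (0 + 0) | (no moves)
Executing b from P (initial set {p0}):
  after b @ step 1: {p1}
  — P admits the full trace.
Executing b from Q (initial set {q0}):
  after b @ step 1: no successor for Q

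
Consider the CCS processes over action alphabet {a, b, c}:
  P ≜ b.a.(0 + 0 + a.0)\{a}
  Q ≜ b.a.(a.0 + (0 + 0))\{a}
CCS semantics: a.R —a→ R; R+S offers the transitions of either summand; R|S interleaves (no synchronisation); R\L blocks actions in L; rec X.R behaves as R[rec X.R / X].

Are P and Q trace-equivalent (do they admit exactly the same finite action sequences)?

Reachable graph of P (3 states):
  p0 = b.a.(0 + 0 + a.0)\{a} → ··b··> p1
  p1 = a.(0 + 0 + a.0)\{a} → ··a··> p2
  p2 = (0 + 0 + a.0)\{a} → deadlocked
Reachable graph of Q (3 states):
  q0 = b.a.(a.0 + (0 + 0))\{a} → ··b··> q1
  q1 = a.(a.0 + (0 + 0))\{a} → ··a··> q2
  q2 = (a.0 + (0 + 0))\{a} → deadlocked
Coarsest stable partition (strong bisimilarity classes):
  B0 = {p0, q0}
  B1 = {p1, q1}
  B2 = {p2, q2}
p0 ∈ B0, q0 ∈ B0 → same block
Bisimilar ⇒ trace-equivalent.

trace-equivalent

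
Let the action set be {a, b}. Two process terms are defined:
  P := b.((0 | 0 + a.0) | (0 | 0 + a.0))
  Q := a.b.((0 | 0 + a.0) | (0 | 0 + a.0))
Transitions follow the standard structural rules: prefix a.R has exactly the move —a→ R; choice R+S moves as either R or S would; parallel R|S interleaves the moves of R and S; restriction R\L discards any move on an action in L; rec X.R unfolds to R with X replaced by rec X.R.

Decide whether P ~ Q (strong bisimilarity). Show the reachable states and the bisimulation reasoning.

P ≁ Q

P's transition system — 5 states:
  m0 = b.((0 | 0 + a.0) | (0 | 0 + a.0)) has moves —b→ m1
  m1 = (0 | 0 + a.0) | (0 | 0 + a.0) has moves —a→ m2, —a→ m3
  m2 = (0 | 0 + a.0) | 0 has moves —a→ m4
  m3 = 0 | (0 | 0 + a.0) has moves —a→ m4
  m4 = 0 | 0 has moves stopped
Q's transition system — 6 states:
  n0 = a.b.((0 | 0 + a.0) | (0 | 0 + a.0)) has moves —a→ n1
  n1 = b.((0 | 0 + a.0) | (0 | 0 + a.0)) has moves —b→ n2
  n2 = (0 | 0 + a.0) | (0 | 0 + a.0) has moves —a→ n3, —a→ n4
  n3 = (0 | 0 + a.0) | 0 has moves —a→ n5
  n4 = 0 | (0 | 0 + a.0) has moves —a→ n5
  n5 = 0 | 0 has moves stopped
Coarsest stable partition (strong bisimilarity classes):
  B0 = {m0, n1}
  B1 = {m1, n2}
  B2 = {m2, m3, n3, n4}
  B3 = {m4, n5}
  B4 = {n0}
m0 ∈ B0, n0 ∈ B4 → different blocks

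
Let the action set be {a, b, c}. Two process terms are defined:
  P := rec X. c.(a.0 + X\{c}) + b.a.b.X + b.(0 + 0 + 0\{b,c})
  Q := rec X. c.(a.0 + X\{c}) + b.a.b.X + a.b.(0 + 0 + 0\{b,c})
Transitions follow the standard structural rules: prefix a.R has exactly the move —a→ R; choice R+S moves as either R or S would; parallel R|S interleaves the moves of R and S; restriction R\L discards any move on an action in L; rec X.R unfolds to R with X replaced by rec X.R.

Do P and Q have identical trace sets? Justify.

LTS(P): 10 reachable states
  p0 = rec X. c.(a.0 + X\{c}) + b.a.b.X + b.(0 + 0 + 0\{b,c}) ⊢ —b→ p1, —b→ p2, —c→ p3
  p1 = 0 + 0 + 0\{b,c} ⊢ (no moves)
  p2 = a.b.(rec X. c.(a.0 + X\{c}) + b.a.b.X + b.(0 + 0 + 0\{b,c})) ⊢ —a→ p4
  p3 = a.0 + (rec X. c.(a.0 + X\{c}) + b.a.b.X + b.(0 + 0 + 0\{b,c}))\{c} ⊢ —a→ p5, —b→ p6, —b→ p7
  p4 = b.(rec X. c.(a.0 + X\{c}) + b.a.b.X + b.(0 + 0 + 0\{b,c})) ⊢ —b→ p0
  p5 = 0 ⊢ (no moves)
  p6 = (0 + 0 + 0\{b,c})\{c} ⊢ (no moves)
  p7 = (a.b.(rec X. c.(a.0 + X\{c}) + b.a.b.X + b.(0 + 0 + 0\{b,c})))\{c} ⊢ —a→ p8
  p8 = (b.(rec X. c.(a.0 + X\{c}) + b.a.b.X + b.(0 + 0 + 0\{b,c})))\{c} ⊢ —b→ p9
  p9 = (rec X. c.(a.0 + X\{c}) + b.a.b.X + b.(0 + 0 + 0\{b,c}))\{c} ⊢ —b→ p6, —b→ p7
LTS(Q): 12 reachable states
  q0 = rec X. c.(a.0 + X\{c}) + b.a.b.X + a.b.(0 + 0 + 0\{b,c}) ⊢ —a→ q1, —b→ q2, —c→ q3
  q1 = b.(0 + 0 + 0\{b,c}) ⊢ —b→ q4
  q2 = a.b.(rec X. c.(a.0 + X\{c}) + b.a.b.X + a.b.(0 + 0 + 0\{b,c})) ⊢ —a→ q5
  q3 = a.0 + (rec X. c.(a.0 + X\{c}) + b.a.b.X + a.b.(0 + 0 + 0\{b,c}))\{c} ⊢ —a→ q6, —a→ q7, —b→ q8
  q4 = 0 + 0 + 0\{b,c} ⊢ (no moves)
  q5 = b.(rec X. c.(a.0 + X\{c}) + b.a.b.X + a.b.(0 + 0 + 0\{b,c})) ⊢ —b→ q0
  q6 = (b.(0 + 0 + 0\{b,c}))\{c} ⊢ —b→ q9
  q7 = 0 ⊢ (no moves)
  q8 = (a.b.(rec X. c.(a.0 + X\{c}) + b.a.b.X + a.b.(0 + 0 + 0\{b,c})))\{c} ⊢ —a→ q10
  q9 = (0 + 0 + 0\{b,c})\{c} ⊢ (no moves)
  q10 = (b.(rec X. c.(a.0 + X\{c}) + b.a.b.X + a.b.(0 + 0 + 0\{b,c})))\{c} ⊢ —b→ q11
  q11 = (rec X. c.(a.0 + X\{c}) + b.a.b.X + a.b.(0 + 0 + 0\{b,c}))\{c} ⊢ —a→ q6, —b→ q8
Trace ⟨a⟩ through Q, begin at {q0}:
  step 1 (a): {q1}
  Q completes σ.
Trace ⟨a⟩ through P, begin at {p0}:
  step 1 (a): ∅ (P stuck)

NO — witness ⟨a⟩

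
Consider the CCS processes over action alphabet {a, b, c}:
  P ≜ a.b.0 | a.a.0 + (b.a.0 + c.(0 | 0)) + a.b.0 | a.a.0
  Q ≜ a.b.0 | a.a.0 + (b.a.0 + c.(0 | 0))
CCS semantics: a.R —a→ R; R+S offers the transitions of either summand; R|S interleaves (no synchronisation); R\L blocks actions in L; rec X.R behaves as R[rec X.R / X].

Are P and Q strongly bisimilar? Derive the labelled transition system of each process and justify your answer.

LTS(P): 11 reachable states
  s0 = a.b.0 | a.a.0 + (b.a.0 + c.(0 | 0)) + a.b.0 | a.a.0 | -a-> s1, -a-> s2, -b-> s3, -c-> s4
  s1 = a.b.0 | a.0 | -a-> s5, -a-> s6
  s2 = b.0 | a.a.0 | -a-> s6, -b-> s7
  s3 = a.0 | -a-> s8
  s4 = 0 | 0 | ∅
  s5 = a.b.0 | 0 | -a-> s9
  s6 = b.0 | a.0 | -a-> s9, -b-> s10
  s7 = 0 | a.a.0 | -a-> s10
  s8 = 0 | ∅
  s9 = b.0 | 0 | -b-> s4
  s10 = 0 | a.0 | -a-> s4
LTS(Q): 11 reachable states
  t0 = a.b.0 | a.a.0 + (b.a.0 + c.(0 | 0)) | -a-> t1, -a-> t2, -b-> t3, -c-> t4
  t1 = a.b.0 | a.0 | -a-> t5, -a-> t6
  t2 = b.0 | a.a.0 | -a-> t6, -b-> t7
  t3 = a.0 | -a-> t8
  t4 = 0 | 0 | ∅
  t5 = a.b.0 | 0 | -a-> t9
  t6 = b.0 | a.0 | -a-> t9, -b-> t10
  t7 = 0 | a.a.0 | -a-> t10
  t8 = 0 | ∅
  t9 = b.0 | 0 | -b-> t4
  t10 = 0 | a.0 | -a-> t4
Partition-refinement fixed point:
  B0 = {s0, t0}
  B1 = {s10, s3, t10, t3}
  B2 = {s4, s8, t4, t8}
  B3 = {s2, t2}
  B4 = {s6, t6}
  B5 = {s9, t9}
  B6 = {s7, t7}
  B7 = {s1, t1}
  B8 = {s5, t5}
s0 ∈ B0, t0 ∈ B0 → same block

bisimilar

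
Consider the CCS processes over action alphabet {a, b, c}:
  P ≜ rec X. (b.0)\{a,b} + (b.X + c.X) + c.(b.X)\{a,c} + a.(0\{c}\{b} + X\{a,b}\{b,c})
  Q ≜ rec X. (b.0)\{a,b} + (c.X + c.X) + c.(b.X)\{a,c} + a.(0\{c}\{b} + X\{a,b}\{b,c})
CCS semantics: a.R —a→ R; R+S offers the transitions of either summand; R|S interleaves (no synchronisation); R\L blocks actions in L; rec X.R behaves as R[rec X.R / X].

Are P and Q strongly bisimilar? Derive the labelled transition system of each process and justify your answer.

LTS(P): 4 reachable states
  u0 = rec X. (b.0)\{a,b} + (b.X + c.X) + c.(b.X)\{a,c} + a.(0\{c}\{b} + X\{a,b}\{b,c}) has moves =a=> u1, =b=> u0, =c=> u0, =c=> u2
  u1 = 0\{c}\{b} + (rec X. (b.0)\{a,b} + (b.X + c.X) + c.(b.X)\{a,c} + a.(0\{c}\{b} + X\{a,b}\{b,c}))\{a,b}\{b,c} has moves ∅
  u2 = (b.(rec X. (b.0)\{a,b} + (b.X + c.X) + c.(b.X)\{a,c} + a.(0\{c}\{b} + X\{a,b}\{b,c})))\{a,c} has moves =b=> u3
  u3 = (rec X. (b.0)\{a,b} + (b.X + c.X) + c.(b.X)\{a,c} + a.(0\{c}\{b} + X\{a,b}\{b,c}))\{a,c} has moves =b=> u3
LTS(Q): 4 reachable states
  v0 = rec X. (b.0)\{a,b} + (c.X + c.X) + c.(b.X)\{a,c} + a.(0\{c}\{b} + X\{a,b}\{b,c}) has moves =a=> v1, =c=> v0, =c=> v2
  v1 = 0\{c}\{b} + (rec X. (b.0)\{a,b} + (c.X + c.X) + c.(b.X)\{a,c} + a.(0\{c}\{b} + X\{a,b}\{b,c}))\{a,b}\{b,c} has moves ∅
  v2 = (b.(rec X. (b.0)\{a,b} + (c.X + c.X) + c.(b.X)\{a,c} + a.(0\{c}\{b} + X\{a,b}\{b,c})))\{a,c} has moves =b=> v3
  v3 = (rec X. (b.0)\{a,b} + (c.X + c.X) + c.(b.X)\{a,c} + a.(0\{c}\{b} + X\{a,b}\{b,c}))\{a,c} has moves ∅
Coarsest stable partition (strong bisimilarity classes):
  B0 = {u0}
  B1 = {u1, v1, v3}
  B2 = {u2, u3}
  B3 = {v0}
  B4 = {v2}
u0 ∈ B0, v0 ∈ B3 → different blocks

not bisimilar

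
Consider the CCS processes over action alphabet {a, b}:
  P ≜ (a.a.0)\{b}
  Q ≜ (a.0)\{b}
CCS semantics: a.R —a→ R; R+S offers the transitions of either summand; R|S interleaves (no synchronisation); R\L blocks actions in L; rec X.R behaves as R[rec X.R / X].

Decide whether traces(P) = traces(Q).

NO — witness ⟨aa⟩

P's transition system — 3 states:
  u0 = (a.a.0)\{b} → —a→ u1
  u1 = (a.0)\{b} → —a→ u2
  u2 = 0\{b} → stopped
Q's transition system — 2 states:
  v0 = (a.0)\{b} → —a→ v1
  v1 = 0\{b} → stopped
Run σ = ⟨aa⟩ on P: start {u0}
  after a @ step 1: {u1}
  after a @ step 2: {u2}
  P completes σ.
Run σ = ⟨aa⟩ on Q: start {v0}
  after a @ step 1: {v1}
  after a @ step 2: ∅ (Q stuck)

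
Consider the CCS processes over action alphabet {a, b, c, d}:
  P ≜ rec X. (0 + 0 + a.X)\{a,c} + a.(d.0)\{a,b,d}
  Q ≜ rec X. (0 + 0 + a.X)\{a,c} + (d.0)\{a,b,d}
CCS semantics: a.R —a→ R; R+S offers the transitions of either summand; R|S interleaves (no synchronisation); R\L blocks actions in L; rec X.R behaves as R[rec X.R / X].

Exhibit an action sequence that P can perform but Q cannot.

Reachable graph of P (2 states):
  m0 = rec X. (0 + 0 + a.X)\{a,c} + a.(d.0)\{a,b,d} ⊢ --a--▸ m1
  m1 = (d.0)\{a,b,d} ⊢ ·
Reachable graph of Q (1 states):
  n0 = rec X. (0 + 0 + a.X)\{a,c} + (d.0)\{a,b,d} ⊢ ·
Executing a from P (initial set {m0}):
  [1] a ⇒ {m1}
  — P admits the full trace.
Executing a from Q (initial set {n0}):
  [1] a ⇒ ∅ (Q stuck)

a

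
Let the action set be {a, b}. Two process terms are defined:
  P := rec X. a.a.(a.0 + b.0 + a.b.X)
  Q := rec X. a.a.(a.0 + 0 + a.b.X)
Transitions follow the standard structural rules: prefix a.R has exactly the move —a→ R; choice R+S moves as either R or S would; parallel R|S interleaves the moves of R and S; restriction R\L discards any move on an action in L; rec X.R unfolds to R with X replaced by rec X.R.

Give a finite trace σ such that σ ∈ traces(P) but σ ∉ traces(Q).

aab

LTS(P): 5 reachable states
  p0 = rec X. a.a.(a.0 + b.0 + a.b.X) ⊢ —a→ p1
  p1 = a.(a.0 + b.0 + a.b.(rec X. a.a.(a.0 + b.0 + a.b.X))) ⊢ —a→ p2
  p2 = a.0 + b.0 + a.b.(rec X. a.a.(a.0 + b.0 + a.b.X)) ⊢ —a→ p3, —a→ p4, —b→ p3
  p3 = 0 ⊢ ·
  p4 = b.(rec X. a.a.(a.0 + b.0 + a.b.X)) ⊢ —b→ p0
LTS(Q): 5 reachable states
  q0 = rec X. a.a.(a.0 + 0 + a.b.X) ⊢ —a→ q1
  q1 = a.(a.0 + 0 + a.b.(rec X. a.a.(a.0 + 0 + a.b.X))) ⊢ —a→ q2
  q2 = a.0 + 0 + a.b.(rec X. a.a.(a.0 + 0 + a.b.X)) ⊢ —a→ q3, —a→ q4
  q3 = 0 ⊢ ·
  q4 = b.(rec X. a.a.(a.0 + 0 + a.b.X)) ⊢ —b→ q0
Run σ = ⟨aab⟩ on P: start {p0}
  after a @ step 1: {p1}
  after a @ step 2: {p2}
  after b @ step 3: {p3}
  — P admits the full trace.
Run σ = ⟨aab⟩ on Q: start {q0}
  after a @ step 1: {q1}
  after a @ step 2: {q2}
  after b @ step 3: no successor for Q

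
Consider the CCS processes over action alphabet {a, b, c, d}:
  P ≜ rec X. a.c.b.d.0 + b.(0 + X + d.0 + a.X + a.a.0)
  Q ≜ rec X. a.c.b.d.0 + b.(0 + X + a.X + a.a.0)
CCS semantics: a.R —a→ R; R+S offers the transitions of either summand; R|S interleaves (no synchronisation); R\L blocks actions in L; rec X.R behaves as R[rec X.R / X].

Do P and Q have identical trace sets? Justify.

Reachable graph of P (7 states):
  p0 = rec X. a.c.b.d.0 + b.(0 + X + d.0 + a.X + a.a.0) ⊢ =a=> p1, =b=> p2
  p1 = c.b.d.0 ⊢ =c=> p3
  p2 = 0 + (rec X. a.c.b.d.0 + b.(0 + X + d.0 + a.X + a.a.0)) + d.0 + a.(rec X. a.c.b.d.0 + b.(0 + X + d.0 + a.X + a.a.0)) + a.a.0 ⊢ =a=> p0, =a=> p1, =a=> p4, =b=> p2, =d=> p5
  p3 = b.d.0 ⊢ =b=> p6
  p4 = a.0 ⊢ =a=> p5
  p5 = 0 ⊢ (no moves)
  p6 = d.0 ⊢ =d=> p5
Reachable graph of Q (7 states):
  q0 = rec X. a.c.b.d.0 + b.(0 + X + a.X + a.a.0) ⊢ =a=> q1, =b=> q2
  q1 = c.b.d.0 ⊢ =c=> q3
  q2 = 0 + (rec X. a.c.b.d.0 + b.(0 + X + a.X + a.a.0)) + a.(rec X. a.c.b.d.0 + b.(0 + X + a.X + a.a.0)) + a.a.0 ⊢ =a=> q0, =a=> q1, =a=> q4, =b=> q2
  q3 = b.d.0 ⊢ =b=> q5
  q4 = a.0 ⊢ =a=> q6
  q5 = d.0 ⊢ =d=> q6
  q6 = 0 ⊢ (no moves)
Run σ = ⟨bd⟩ on P: start {p0}
  [1] b ⇒ {p2}
  [2] d ⇒ {p5}
  ✓ P
Run σ = ⟨bd⟩ on Q: start {q0}
  [1] b ⇒ {q2}
  [2] d ⇒ no successor for Q

traces(P) ≠ traces(Q) — witness ⟨bd⟩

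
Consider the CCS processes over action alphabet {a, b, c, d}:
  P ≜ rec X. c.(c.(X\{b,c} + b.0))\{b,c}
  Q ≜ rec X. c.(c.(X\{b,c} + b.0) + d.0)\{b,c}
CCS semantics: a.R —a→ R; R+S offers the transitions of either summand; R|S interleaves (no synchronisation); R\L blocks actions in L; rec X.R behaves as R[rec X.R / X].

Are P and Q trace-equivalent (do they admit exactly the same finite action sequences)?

P's transition system — 2 states:
  s0 = rec X. c.(c.(X\{b,c} + b.0))\{b,c} :: --c--▸ s1
  s1 = (c.((rec X. c.(c.(X\{b,c} + b.0))\{b,c})\{b,c} + b.0))\{b,c} :: deadlocked
Q's transition system — 3 states:
  t0 = rec X. c.(c.(X\{b,c} + b.0) + d.0)\{b,c} :: --c--▸ t1
  t1 = (c.((rec X. c.(c.(X\{b,c} + b.0) + d.0)\{b,c})\{b,c} + b.0) + d.0)\{b,c} :: --d--▸ t2
  t2 = 0\{b,c} :: deadlocked
Run σ = ⟨cd⟩ on Q: start {t0}
  step 1 (c): {t1}
  step 2 (d): {t2}
  Q completes σ.
Run σ = ⟨cd⟩ on P: start {s0}
  step 1 (c): {s1}
  step 2 (d): no successor for P

traces(P) ≠ traces(Q) — witness ⟨cd⟩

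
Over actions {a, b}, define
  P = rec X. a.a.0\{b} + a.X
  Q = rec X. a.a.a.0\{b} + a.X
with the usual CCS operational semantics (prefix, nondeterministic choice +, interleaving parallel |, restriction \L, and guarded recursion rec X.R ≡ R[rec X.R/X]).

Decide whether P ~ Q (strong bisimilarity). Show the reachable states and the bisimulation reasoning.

NO

LTS(P): 3 reachable states
  s0 = rec X. a.a.0\{b} + a.X ⊢ —a→ s0, —a→ s1
  s1 = a.0\{b} ⊢ —a→ s2
  s2 = 0\{b} ⊢ deadlocked
LTS(Q): 4 reachable states
  t0 = rec X. a.a.a.0\{b} + a.X ⊢ —a→ t0, —a→ t1
  t1 = a.a.0\{b} ⊢ —a→ t2
  t2 = a.0\{b} ⊢ —a→ t3
  t3 = 0\{b} ⊢ deadlocked
Coarsest stable partition (strong bisimilarity classes):
  B0 = {s0}
  B1 = {s1, t2}
  B2 = {s2, t3}
  B3 = {t0}
  B4 = {t1}
s0 ∈ B0, t0 ∈ B3 → different blocks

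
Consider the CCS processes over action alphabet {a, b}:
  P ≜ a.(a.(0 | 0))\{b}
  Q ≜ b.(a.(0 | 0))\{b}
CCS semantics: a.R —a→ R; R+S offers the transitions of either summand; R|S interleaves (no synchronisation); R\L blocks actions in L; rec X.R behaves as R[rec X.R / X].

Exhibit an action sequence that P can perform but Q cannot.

P's transition system — 3 states:
  s0 = a.(a.(0 | 0))\{b} ⊢ --a--▸ s1
  s1 = (a.(0 | 0))\{b} ⊢ --a--▸ s2
  s2 = (0 | 0)\{b} ⊢ deadlocked
Q's transition system — 3 states:
  t0 = b.(a.(0 | 0))\{b} ⊢ --b--▸ t1
  t1 = (a.(0 | 0))\{b} ⊢ --a--▸ t2
  t2 = (0 | 0)\{b} ⊢ deadlocked
Trace ⟨a⟩ through P, begin at {s0}:
  after a @ step 1: {s1}
  P completes σ.
Trace ⟨a⟩ through Q, begin at {t0}:
  after a @ step 1: ∅  — Q cannot continue

a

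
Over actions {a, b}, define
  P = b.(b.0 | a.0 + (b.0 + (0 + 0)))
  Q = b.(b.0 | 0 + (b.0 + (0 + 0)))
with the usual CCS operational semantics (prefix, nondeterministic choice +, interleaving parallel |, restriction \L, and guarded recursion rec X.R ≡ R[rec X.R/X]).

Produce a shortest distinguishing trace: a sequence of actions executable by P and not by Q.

P's transition system — 6 states:
  s0 = b.(b.0 | a.0 + (b.0 + (0 + 0))) has moves ··b··> s1
  s1 = b.0 | a.0 + (b.0 + (0 + 0)) has moves ··a··> s2, ··b··> s3, ··b··> s4
  s2 = b.0 | 0 has moves ··b··> s5
  s3 = 0 has moves ·
  s4 = 0 | a.0 has moves ··a··> s5
  s5 = 0 | 0 has moves ·
Q's transition system — 4 states:
  t0 = b.(b.0 | 0 + (b.0 + (0 + 0))) has moves ··b··> t1
  t1 = b.0 | 0 + (b.0 + (0 + 0)) has moves ··b··> t2, ··b··> t3
  t2 = 0 has moves ·
  t3 = 0 | 0 has moves ·
Trace ⟨ba⟩ through P, begin at {s0}:
  step 1 (b): {s1}
  step 2 (a): {s2}
  — P admits the full trace.
Trace ⟨ba⟩ through Q, begin at {t0}:
  step 1 (b): {t1}
  step 2 (a): ∅  — Q cannot continue

ba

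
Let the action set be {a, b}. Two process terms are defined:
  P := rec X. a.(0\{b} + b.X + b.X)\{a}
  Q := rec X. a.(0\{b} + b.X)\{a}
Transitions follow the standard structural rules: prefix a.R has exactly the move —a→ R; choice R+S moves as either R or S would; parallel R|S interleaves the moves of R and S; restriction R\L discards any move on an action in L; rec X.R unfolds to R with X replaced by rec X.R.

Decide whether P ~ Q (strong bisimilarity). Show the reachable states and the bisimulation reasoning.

P ~ Q

P's transition system — 3 states:
  p0 = rec X. a.(0\{b} + b.X + b.X)\{a} ⊢ =a=> p1
  p1 = (0\{b} + b.(rec X. a.(0\{b} + b.X + b.X)\{a}) + b.(rec X. a.(0\{b} + b.X + b.X)\{a}))\{a} ⊢ =b=> p2
  p2 = (rec X. a.(0\{b} + b.X + b.X)\{a})\{a} ⊢ ·
Q's transition system — 3 states:
  q0 = rec X. a.(0\{b} + b.X)\{a} ⊢ =a=> q1
  q1 = (0\{b} + b.(rec X. a.(0\{b} + b.X)\{a}))\{a} ⊢ =b=> q2
  q2 = (rec X. a.(0\{b} + b.X)\{a})\{a} ⊢ ·
Coarsest stable partition (strong bisimilarity classes):
  B0 = {p0, q0}
  B1 = {p1, q1}
  B2 = {p2, q2}
p0 ∈ B0, q0 ∈ B0 → same block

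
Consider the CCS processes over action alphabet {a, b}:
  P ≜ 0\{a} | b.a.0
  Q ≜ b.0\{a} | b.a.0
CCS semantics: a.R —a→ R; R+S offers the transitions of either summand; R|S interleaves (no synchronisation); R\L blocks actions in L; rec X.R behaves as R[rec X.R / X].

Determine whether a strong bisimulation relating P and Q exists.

P ≁ Q

LTS(P): 3 reachable states
  s0 = 0\{a} | b.a.0 has moves —b→ s1
  s1 = 0\{a} | a.0 has moves —a→ s2
  s2 = 0\{a} | 0 has moves ∅
LTS(Q): 6 reachable states
  t0 = b.0\{a} | b.a.0 has moves —b→ t1, —b→ t2
  t1 = 0\{a} | b.a.0 has moves —b→ t3
  t2 = b.0\{a} | a.0 has moves —a→ t4, —b→ t3
  t3 = 0\{a} | a.0 has moves —a→ t5
  t4 = b.0\{a} | 0 has moves —b→ t5
  t5 = 0\{a} | 0 has moves ∅
Coarsest stable partition (strong bisimilarity classes):
  B0 = {s0, t1}
  B1 = {s1, t3}
  B2 = {s2, t5}
  B3 = {t0}
  B4 = {t2}
  B5 = {t4}
s0 ∈ B0, t0 ∈ B3 → different blocks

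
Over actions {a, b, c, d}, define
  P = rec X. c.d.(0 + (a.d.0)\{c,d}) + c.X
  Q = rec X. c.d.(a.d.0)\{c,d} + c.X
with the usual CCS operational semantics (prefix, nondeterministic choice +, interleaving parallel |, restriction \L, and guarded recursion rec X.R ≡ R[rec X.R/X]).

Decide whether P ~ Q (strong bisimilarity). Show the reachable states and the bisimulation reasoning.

P ~ Q

Reachable graph of P (4 states):
  m0 = rec X. c.d.(0 + (a.d.0)\{c,d}) + c.X | -c-> m0, -c-> m1
  m1 = d.(0 + (a.d.0)\{c,d}) | -d-> m2
  m2 = 0 + (a.d.0)\{c,d} | -a-> m3
  m3 = (d.0)\{c,d} | deadlocked
Reachable graph of Q (4 states):
  n0 = rec X. c.d.(a.d.0)\{c,d} + c.X | -c-> n0, -c-> n1
  n1 = d.(a.d.0)\{c,d} | -d-> n2
  n2 = (a.d.0)\{c,d} | -a-> n3
  n3 = (d.0)\{c,d} | deadlocked
Bisimilarity quotient blocks:
  B0 = {m0, n0}
  B1 = {m1, n1}
  B2 = {m2, n2}
  B3 = {m3, n3}
m0 ∈ B0, n0 ∈ B0 → same block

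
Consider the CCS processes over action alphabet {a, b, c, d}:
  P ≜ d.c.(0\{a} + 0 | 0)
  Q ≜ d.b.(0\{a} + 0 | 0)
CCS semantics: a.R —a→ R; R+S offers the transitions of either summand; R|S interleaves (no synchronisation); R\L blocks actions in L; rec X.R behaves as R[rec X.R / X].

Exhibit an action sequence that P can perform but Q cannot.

P's transition system — 3 states:
  p0 = d.c.(0\{a} + 0 | 0) ⊢ =d=> p1
  p1 = c.(0\{a} + 0 | 0) ⊢ =c=> p2
  p2 = 0\{a} + 0 | 0 ⊢ stopped
Q's transition system — 3 states:
  q0 = d.b.(0\{a} + 0 | 0) ⊢ =d=> q1
  q1 = b.(0\{a} + 0 | 0) ⊢ =b=> q2
  q2 = 0\{a} + 0 | 0 ⊢ stopped
Executing dc from P (initial set {p0}):
  after d @ step 1: {p1}
  after c @ step 2: {p2}
  — P admits the full trace.
Executing dc from Q (initial set {q0}):
  after d @ step 1: {q1}
  after c @ step 2: no successor for Q

dc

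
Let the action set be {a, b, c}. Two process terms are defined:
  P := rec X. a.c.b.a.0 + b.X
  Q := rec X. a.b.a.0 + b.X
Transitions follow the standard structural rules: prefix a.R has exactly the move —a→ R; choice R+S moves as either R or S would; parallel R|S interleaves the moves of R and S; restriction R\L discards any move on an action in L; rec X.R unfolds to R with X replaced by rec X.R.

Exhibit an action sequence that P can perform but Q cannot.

ac

LTS(P): 5 reachable states
  p0 = rec X. a.c.b.a.0 + b.X :: =a=> p1, =b=> p0
  p1 = c.b.a.0 :: =c=> p2
  p2 = b.a.0 :: =b=> p3
  p3 = a.0 :: =a=> p4
  p4 = 0 :: stopped
LTS(Q): 4 reachable states
  q0 = rec X. a.b.a.0 + b.X :: =a=> q1, =b=> q0
  q1 = b.a.0 :: =b=> q2
  q2 = a.0 :: =a=> q3
  q3 = 0 :: stopped
Trace ⟨ac⟩ through P, begin at {p0}:
  [1] a ⇒ {p1}
  [2] c ⇒ {p2}
  P completes σ.
Trace ⟨ac⟩ through Q, begin at {q0}:
  [1] a ⇒ {q1}
  [2] c ⇒ ∅ (Q stuck)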